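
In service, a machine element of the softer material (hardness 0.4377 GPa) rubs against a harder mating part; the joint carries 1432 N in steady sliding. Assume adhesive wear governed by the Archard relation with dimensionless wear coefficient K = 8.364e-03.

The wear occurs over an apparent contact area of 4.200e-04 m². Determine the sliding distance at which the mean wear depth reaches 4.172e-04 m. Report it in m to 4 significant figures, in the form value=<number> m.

value=6.403 m

Each operation maintains full precision. The intermediates are displayed rounded; rounded once at the end, at four significant digits.
Convert: Hardness H = 0.4377 GPa = 4.377e+08 Pa.
Expressed in SI base units: W = 1432 N, H = 4.377e+08 Pa, K = 8.364e-03.
Permissible volume V_lim = h_lim·A = 4.172e-04 · 4.200e-04 = 1.752e-07 m³.
Life L = V_lim·H/(K·W) = 1.752e-07 · 4.377e+08 / (8.364e-03 · 1432) = 6.403 m.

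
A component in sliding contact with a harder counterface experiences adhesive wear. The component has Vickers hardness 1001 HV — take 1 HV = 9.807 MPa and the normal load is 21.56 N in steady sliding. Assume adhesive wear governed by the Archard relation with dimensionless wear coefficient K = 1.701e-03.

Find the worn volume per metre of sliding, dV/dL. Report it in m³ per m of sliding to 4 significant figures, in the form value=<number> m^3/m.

Shown intermediates are rounded. Each operation carries exact precision. Rounded just once: 4 significant digits.
Hardness H = 1001 HV × 9.807 MPa/HV = 9817 MPa = 9.817e+09 Pa.
Restated in SI base units: W = 21.56 N, H = 9.817e+09 Pa, K = 1.701e-03.
Sliding wear rate dV/dL = K·W/H, so: 1.701e-03 · 21.56 / 9.817e+09 = 3.736e-12 m³/m.

value=3.736e-12 m^3/m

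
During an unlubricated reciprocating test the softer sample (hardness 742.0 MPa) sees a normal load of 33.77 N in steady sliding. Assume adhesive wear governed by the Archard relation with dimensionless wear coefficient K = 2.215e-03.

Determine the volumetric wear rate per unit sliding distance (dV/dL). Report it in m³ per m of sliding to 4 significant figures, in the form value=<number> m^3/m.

Intermediates appear rounded; all working math keeps full precision, and one last rounding, at four significant figures.
Hardness H = 742.0 MPa = 7.420e+08 Pa.
Collected in SI base units: W = 33.77 N, H = 7.420e+08 Pa, K = 2.215e-03.
Volumetric rate dV/dL = K·W/H (no L dependence): 2.215e-03 · 33.77 / 7.420e+08 = 1.008e-10 m³/m.

value=1.008e-10 m^3/m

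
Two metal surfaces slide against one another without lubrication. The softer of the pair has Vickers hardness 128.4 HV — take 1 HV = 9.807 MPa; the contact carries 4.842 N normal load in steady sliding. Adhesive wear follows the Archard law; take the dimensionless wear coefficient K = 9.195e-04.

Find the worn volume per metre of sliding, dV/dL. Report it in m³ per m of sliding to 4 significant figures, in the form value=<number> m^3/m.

The intermediates are printed rounded, and all working math keeps full float precision; rounded once at the end to 4 significant figures.
Hardness H = 128.4 HV × 9.807 MPa/HV = 1259 MPa = 1.259e+09 Pa.
As SI base values: W = 4.842 N, H = 1.259e+09 Pa, K = 9.195e-04.
The wear rate dV/dL = K·W/H (independent of L): 9.195e-04 · 4.842 / 1.259e+09 = 3.536e-12 m³/m.

value=3.536e-12 m^3/m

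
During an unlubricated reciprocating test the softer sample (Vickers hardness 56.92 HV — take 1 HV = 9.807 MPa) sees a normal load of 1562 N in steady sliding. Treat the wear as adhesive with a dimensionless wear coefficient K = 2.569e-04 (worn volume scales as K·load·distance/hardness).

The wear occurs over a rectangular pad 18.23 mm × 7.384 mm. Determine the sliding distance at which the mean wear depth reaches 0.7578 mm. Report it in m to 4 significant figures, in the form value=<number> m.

value=141.9 m

Intermediates are shown rounded, and the computation keeps full precision. Rounded just once, at 4 significant figures.
Convert: Hardness H = 56.92 HV × 9.807 MPa/HV = 558.2 MPa = 5.582e+08 Pa.
Convert: Pad sides 18.23 mm × 7.384 mm = 0.01823 m × 0.007384 m. Contact area A = 0.01823 m × 0.007384 m = 1.346e-04 m².
Convert: Depth limit h_lim = 0.7578 mm = 7.578e-04 m.
Working in SI base units: W = 1562 N, H = 5.582e+08 Pa, K = 2.569e-04.
Wearable volume V_lim = h_lim·A = 7.578e-04 · 1.346e-04 = 1.020e-07 m³.
Life L = V_lim·H/(K·W) = 1.020e-07 · 5.582e+08 / (2.569e-04 · 1562) = 141.9 m.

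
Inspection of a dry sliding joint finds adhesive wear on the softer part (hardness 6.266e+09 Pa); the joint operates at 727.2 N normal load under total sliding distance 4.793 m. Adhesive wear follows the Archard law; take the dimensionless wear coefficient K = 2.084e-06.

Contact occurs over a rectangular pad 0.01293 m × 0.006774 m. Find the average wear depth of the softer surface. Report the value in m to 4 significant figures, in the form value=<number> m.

value=1.324e-08 m

All working math runs at full precision — intermediate values appear rounded. Rounded once at the end: four significant figures.
Contact area A = 0.01293 m × 0.006774 m = 8.759e-05 m².
Expressed in SI base units: W = 727.2 N, H = 6.266e+09 Pa, K = 2.084e-06.
Worn volume V = K·W·L/H = 2.084e-06 · 727.2 · 4.793 / 6.266e+09 = 1.159e-12 m³.
Wear depth h = V/A = 1.159e-12 / 8.759e-05 = 1.324e-08 m.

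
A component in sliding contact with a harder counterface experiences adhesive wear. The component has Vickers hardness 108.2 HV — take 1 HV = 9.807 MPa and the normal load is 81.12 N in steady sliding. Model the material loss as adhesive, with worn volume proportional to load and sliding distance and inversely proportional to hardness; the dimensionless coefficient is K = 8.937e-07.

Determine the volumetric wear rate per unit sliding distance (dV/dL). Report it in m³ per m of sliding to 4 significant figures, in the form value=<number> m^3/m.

Intermediate values appear rounded. The computation maintains full precision, and one last rounding to four significant digits.
Hardness H = 108.2 HV × 9.807 MPa/HV = 1061 MPa = 1.061e+09 Pa.
SI base units throughout: W = 81.12 N, H = 1.061e+09 Pa, K = 8.937e-07.
The wear rate dV/dL = K·W/H: 8.937e-07 · 81.12 / 1.061e+09 = 6.832e-14 m³/m.

value=6.832e-14 m^3/m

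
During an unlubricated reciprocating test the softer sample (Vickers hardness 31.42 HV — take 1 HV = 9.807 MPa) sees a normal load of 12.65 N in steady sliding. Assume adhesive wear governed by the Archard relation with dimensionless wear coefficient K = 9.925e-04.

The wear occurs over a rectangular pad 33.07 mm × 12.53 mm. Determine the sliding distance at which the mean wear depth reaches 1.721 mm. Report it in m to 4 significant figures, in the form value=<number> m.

value=1.750e+04 m

Each operation maintains exact precision; the intermediates are displayed rounded, and a single final rounding, at four significant figures.
Convert: Hardness H = 31.42 HV × 9.807 MPa/HV = 308.1 MPa = 3.081e+08 Pa.
Convert: Pad sides 33.07 mm × 12.53 mm = 0.03307 m × 0.01253 m. Contact area A = 0.03307 m × 0.01253 m = 4.144e-04 m².
Convert: Depth limit h_lim = 1.721 mm = 0.001721 m.
As SI base values: W = 12.65 N, H = 3.081e+08 Pa, K = 9.925e-04.
Wearable volume V_lim = h_lim·A = 0.001721 · 4.144e-04 = 7.131e-07 m³.
So the life L = V_lim·H/(K·W) = 7.131e-07 · 3.081e+08 / (9.925e-04 · 12.65) = 1.750e+04 m.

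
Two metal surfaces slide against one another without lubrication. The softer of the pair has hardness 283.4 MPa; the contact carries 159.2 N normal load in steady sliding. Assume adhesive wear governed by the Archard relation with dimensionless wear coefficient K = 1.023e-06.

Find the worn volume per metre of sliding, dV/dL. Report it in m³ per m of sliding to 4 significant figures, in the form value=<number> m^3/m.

value=5.747e-13 m^3/m

All arithmetic keeps exact precision. Intermediate values are printed rounded, and one final rounding to four significant figures.
Hardness H = 283.4 MPa = 2.834e+08 Pa.
Collected in SI base units: W = 159.2 N, H = 2.834e+08 Pa, K = 1.023e-06.
Wear rate dV/dL = K·W/H, so: 1.023e-06 · 159.2 / 2.834e+08 = 5.747e-13 m³/m.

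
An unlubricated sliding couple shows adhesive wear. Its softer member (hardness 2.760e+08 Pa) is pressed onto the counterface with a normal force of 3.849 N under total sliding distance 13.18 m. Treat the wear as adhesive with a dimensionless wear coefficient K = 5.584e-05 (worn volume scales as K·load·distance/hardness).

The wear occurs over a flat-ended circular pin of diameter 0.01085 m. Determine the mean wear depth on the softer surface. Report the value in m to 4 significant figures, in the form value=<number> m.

value=1.110e-07 m

The intermediates appear rounded. The algebra carries full precision, and rounded once at the end to 4 significant figures.
Contact area A = π·d²/4 = π·(0.01085 m)²/4 = 9.246e-05 m².
As SI base values: W = 3.849 N, H = 2.760e+08 Pa, K = 5.584e-05.
Apply Archard: V = K·W·L/H = 5.584e-05 · 3.849 · 13.18 / 2.760e+08 = 1.026e-11 m³.
Depth of wear h = V/A = 1.026e-11 / 9.246e-05 = 1.110e-07 m.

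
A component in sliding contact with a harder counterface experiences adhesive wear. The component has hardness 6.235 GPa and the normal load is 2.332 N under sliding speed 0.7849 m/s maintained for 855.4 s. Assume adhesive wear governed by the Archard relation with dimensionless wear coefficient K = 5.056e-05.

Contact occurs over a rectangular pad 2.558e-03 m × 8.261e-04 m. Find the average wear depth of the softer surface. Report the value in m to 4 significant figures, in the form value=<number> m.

Intermediate values are shown rounded, and every step carries full precision; a lone final rounding to 4 significant figures.
The distance L = v·t = 0.7849 m/s × 855.4 s = 671.4 m.
Hardness H = 6.235 GPa = 6.235e+09 Pa.
Contact area A = 2.558e-03 m × 8.261e-04 m = 2.113e-06 m².
Restated in SI base units: W = 2.332 N, H = 6.235e+09 Pa, K = 5.056e-05.
Archard volume V = K·W·L/H = 5.056e-05 · 2.332 · 671.4 / 6.235e+09 = 1.270e-11 m³.
Mean wear depth h = V/A = 1.270e-11 / 2.113e-06 = 6.008e-06 m.

value=6.008e-06 m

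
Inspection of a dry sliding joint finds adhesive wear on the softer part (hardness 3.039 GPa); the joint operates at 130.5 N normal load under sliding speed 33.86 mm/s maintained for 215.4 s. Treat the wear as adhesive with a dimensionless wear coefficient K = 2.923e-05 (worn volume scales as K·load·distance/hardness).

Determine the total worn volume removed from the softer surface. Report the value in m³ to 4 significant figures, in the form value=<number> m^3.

Intermediates are displayed rounded — the algebra holds exact precision; rounded once at the end: 4 significant digits.
Convert: Sliding speed v = 33.86 mm/s = 0.03386 m/s. Total distance L = v·t = 0.03386 m/s × 215.4 s = 7.293 m.
Convert: Hardness H = 3.039 GPa = 3.039e+09 Pa.
SI base units throughout: W = 130.5 N, H = 3.039e+09 Pa, K = 2.923e-05.
Archard volume V = K·W·L/H = 2.923e-05 · 130.5 · 7.293 / 3.039e+09 = 9.155e-12 m³.

value=9.155e-12 m^3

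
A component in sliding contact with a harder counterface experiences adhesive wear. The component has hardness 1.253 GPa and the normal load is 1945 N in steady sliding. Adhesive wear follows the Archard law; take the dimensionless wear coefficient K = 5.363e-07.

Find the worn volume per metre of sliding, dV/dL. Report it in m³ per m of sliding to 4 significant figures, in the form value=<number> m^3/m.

All arithmetic maintains exact precision, and displayed values are rounded — a lone final rounding: 4 significant digits.
Hardness H = 1.253 GPa = 1.253e+09 Pa.
Expressed in SI base units: W = 1945 N, H = 1.253e+09 Pa, K = 5.363e-07.
Wear rate dV/dL = K·W/H (independent of L): 5.363e-07 · 1945 / 1.253e+09 = 8.325e-13 m³/m.

value=8.325e-13 m^3/m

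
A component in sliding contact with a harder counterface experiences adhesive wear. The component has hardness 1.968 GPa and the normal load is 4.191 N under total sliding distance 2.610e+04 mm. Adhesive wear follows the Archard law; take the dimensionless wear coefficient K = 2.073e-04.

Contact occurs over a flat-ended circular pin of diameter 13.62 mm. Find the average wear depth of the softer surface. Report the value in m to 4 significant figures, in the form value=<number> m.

value=7.908e-08 m

The intermediates are printed rounded; all working math carries full precision. Rounded just once: 4 significant digits.
Path length L = 2.610e+04 mm = 26.10 m.
Hardness H = 1.968 GPa = 1.968e+09 Pa.
Pin diameter d = 13.62 mm = 0.01362 m. Contact area A = π·d²/4 = π·(0.01362 m)²/4 = 1.457e-04 m².
As SI base values: W = 4.191 N, H = 1.968e+09 Pa, K = 2.073e-04.
Volume removed: V = K·W·L/H = 2.073e-04 · 4.191 · 26.10 / 1.968e+09 = 1.152e-11 m³.
Average depth h = V/A = 1.152e-11 / 1.457e-04 = 7.908e-08 m.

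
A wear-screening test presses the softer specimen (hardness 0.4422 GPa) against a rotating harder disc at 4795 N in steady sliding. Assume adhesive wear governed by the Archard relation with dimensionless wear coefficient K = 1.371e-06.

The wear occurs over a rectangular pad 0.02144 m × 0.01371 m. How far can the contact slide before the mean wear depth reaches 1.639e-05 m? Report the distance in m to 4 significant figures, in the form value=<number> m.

Intermediate values are shown rounded — all working math maintains exact precision, and one final rounding: 4 significant figures.
Convert: Hardness H = 0.4422 GPa = 4.422e+08 Pa.
Convert: Contact area A = 0.02144 m × 0.01371 m = 2.939e-04 m².
Restated in SI base units: W = 4795 N, H = 4.422e+08 Pa, K = 1.371e-06.
Volume at the limit: V_lim = h_lim·A = 1.639e-05 · 2.939e-04 = 4.818e-09 m³.
Inverting, life L = V_lim·H/(K·W) = 4.818e-09 · 4.422e+08 / (1.371e-06 · 4795) = 324.1 m.

value=324.1 m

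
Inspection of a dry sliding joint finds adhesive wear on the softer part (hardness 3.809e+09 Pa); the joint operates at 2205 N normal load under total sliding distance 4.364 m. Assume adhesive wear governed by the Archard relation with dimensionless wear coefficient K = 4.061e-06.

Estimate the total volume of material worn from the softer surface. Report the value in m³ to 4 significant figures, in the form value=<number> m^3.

value=1.026e-11 m^3

The intermediates appear rounded. Every step keeps exact precision; rounded just once: 4 significant digits.
Collected in SI base units: W = 2205 N, H = 3.809e+09 Pa, K = 4.061e-06.
Volume removed: V = K·W·L/H = 4.061e-06 · 2205 · 4.364 / 3.809e+09 = 1.026e-11 m³.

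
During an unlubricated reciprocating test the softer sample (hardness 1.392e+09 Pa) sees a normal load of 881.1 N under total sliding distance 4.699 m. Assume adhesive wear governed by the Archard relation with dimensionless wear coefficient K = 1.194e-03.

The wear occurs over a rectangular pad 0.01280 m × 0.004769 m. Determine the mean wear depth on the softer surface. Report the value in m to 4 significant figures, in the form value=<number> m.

Intermediate values are shown rounded; the algebra holds full float precision; a lone final rounding: 4 significant figures.
Contact area A = 0.01280 m × 0.004769 m = 6.104e-05 m².
Collected in SI base units: W = 881.1 N, H = 1.392e+09 Pa, K = 1.194e-03.
Wear volume V = K·W·L/H = 1.194e-03 · 881.1 · 4.699 / 1.392e+09 = 3.551e-09 m³.
Depth of wear h = V/A = 3.551e-09 / 6.104e-05 = 5.818e-05 m.

value=5.818e-05 m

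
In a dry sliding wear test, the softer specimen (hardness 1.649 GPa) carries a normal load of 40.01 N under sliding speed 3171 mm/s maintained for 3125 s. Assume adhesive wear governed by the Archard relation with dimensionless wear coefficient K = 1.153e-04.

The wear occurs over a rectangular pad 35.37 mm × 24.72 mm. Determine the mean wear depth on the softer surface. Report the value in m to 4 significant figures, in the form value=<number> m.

The computation carries full precision. Quoted intermediates are rounded — a single final rounding, at 4 significant figures.
Convert: Sliding speed v = 3171 mm/s = 3.171 m/s. Distance L = v·t = 3.171 m/s × 3125 s = 9909 m.
Convert: Hardness H = 1.649 GPa = 1.649e+09 Pa.
Convert: Pad sides 35.37 mm × 24.72 mm = 0.03537 m × 0.02472 m. Contact area A = 0.03537 m × 0.02472 m = 8.743e-04 m².
SI base units throughout: W = 40.01 N, H = 1.649e+09 Pa, K = 1.153e-04.
Archard volume V = K·W·L/H = 1.153e-04 · 40.01 · 9909 / 1.649e+09 = 2.772e-08 m³.
Average depth h = V/A = 2.772e-08 / 8.743e-04 = 3.171e-05 m.

value=3.171e-05 m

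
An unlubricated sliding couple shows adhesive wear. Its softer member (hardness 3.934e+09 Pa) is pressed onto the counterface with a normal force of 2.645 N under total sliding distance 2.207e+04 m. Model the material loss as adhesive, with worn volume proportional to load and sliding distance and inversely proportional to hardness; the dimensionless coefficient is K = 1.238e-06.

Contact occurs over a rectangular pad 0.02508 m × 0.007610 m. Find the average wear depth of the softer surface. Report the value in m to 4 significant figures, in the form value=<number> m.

value=9.625e-08 m

The computation carries full precision. Quoted intermediates are rounded — one last rounding: 4 significant figures.
Contact area A = 0.02508 m × 0.007610 m = 1.909e-04 m².
Expressed in SI base units: W = 2.645 N, H = 3.934e+09 Pa, K = 1.238e-06.
The Archard volume V = K·W·L/H = 1.238e-06 · 2.645 · 2.207e+04 / 3.934e+09 = 1.837e-11 m³.
Mean wear depth h = V/A = 1.837e-11 / 1.909e-04 = 9.625e-08 m.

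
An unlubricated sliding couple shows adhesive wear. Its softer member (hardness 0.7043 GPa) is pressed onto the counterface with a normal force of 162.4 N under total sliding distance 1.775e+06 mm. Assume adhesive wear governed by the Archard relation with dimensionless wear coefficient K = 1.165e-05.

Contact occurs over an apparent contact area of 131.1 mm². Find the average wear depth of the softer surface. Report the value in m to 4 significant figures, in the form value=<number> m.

value=3.637e-05 m

Intermediates are displayed rounded, and the computation keeps full precision — one final rounding to 4 significant figures.
Distance covered L = 1.775e+06 mm = 1775 m.
Hardness H = 0.7043 GPa = 7.043e+08 Pa.
Contact area A = 131.1 mm² = 1.311e-04 m².
As SI base values: W = 162.4 N, H = 7.043e+08 Pa, K = 1.165e-05.
Archard relation: V = K·W·L/H = 1.165e-05 · 162.4 · 1775 / 7.043e+08 = 4.768e-09 m³.
Mean depth h = V/A = 4.768e-09 / 1.311e-04 = 3.637e-05 m.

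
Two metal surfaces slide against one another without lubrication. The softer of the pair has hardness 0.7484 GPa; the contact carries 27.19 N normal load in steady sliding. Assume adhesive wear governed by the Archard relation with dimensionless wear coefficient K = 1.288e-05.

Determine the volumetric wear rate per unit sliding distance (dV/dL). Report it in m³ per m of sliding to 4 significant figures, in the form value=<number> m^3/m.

value=4.679e-13 m^3/m

Intermediates are displayed rounded; the computation holds exact precision, and rounded just once, at 4 significant digits.
Hardness H = 0.7484 GPa = 7.484e+08 Pa.
In SI base units: W = 27.19 N, H = 7.484e+08 Pa, K = 1.288e-05.
The wear rate dV/dL = K·W/H: 1.288e-05 · 27.19 / 7.484e+08 = 4.679e-13 m³/m.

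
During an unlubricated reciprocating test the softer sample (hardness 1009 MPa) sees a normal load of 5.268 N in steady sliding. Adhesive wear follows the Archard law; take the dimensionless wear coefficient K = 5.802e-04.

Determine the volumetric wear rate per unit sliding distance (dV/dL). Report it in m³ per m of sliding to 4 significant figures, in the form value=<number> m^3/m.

Each operation maintains exact precision, and intermediate values are printed rounded, and one final rounding, at 4 significant digits.
Convert: Hardness H = 1009 MPa = 1.009e+09 Pa.
In SI base units: W = 5.268 N, H = 1.009e+09 Pa, K = 5.802e-04.
Volumetric rate dV/dL = K·W/H: 5.802e-04 · 5.268 / 1.009e+09 = 3.029e-12 m³/m.

value=3.029e-12 m^3/m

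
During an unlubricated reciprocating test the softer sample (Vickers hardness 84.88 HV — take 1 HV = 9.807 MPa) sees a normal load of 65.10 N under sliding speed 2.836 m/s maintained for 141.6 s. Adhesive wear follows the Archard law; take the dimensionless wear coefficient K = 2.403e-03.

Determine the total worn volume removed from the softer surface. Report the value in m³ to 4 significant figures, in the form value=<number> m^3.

The algebra carries full float precision, and quoted intermediates are rounded. Rounded once at the end: four significant digits.
Distance L = v·t = 2.836 m/s × 141.6 s = 401.6 m.
Hardness H = 84.88 HV × 9.807 MPa/HV = 832.4 MPa = 8.324e+08 Pa.
Restated in SI base units: W = 65.10 N, H = 8.324e+08 Pa, K = 2.403e-03.
Apply Archard: V = K·W·L/H = 2.403e-03 · 65.10 · 401.6 / 8.324e+08 = 7.547e-08 m³.

value=7.547e-08 m^3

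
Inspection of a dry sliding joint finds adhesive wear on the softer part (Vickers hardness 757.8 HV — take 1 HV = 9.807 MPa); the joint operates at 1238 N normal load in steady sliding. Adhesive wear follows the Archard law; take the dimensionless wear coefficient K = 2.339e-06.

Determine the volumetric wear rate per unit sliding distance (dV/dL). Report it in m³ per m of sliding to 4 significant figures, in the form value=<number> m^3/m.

value=3.896e-13 m^3/m

All arithmetic maintains full precision, and printed values are rounded. Rounded once at the end, at 4 significant figures.
Hardness H = 757.8 HV × 9.807 MPa/HV = 7432 MPa = 7.432e+09 Pa.
Restated in SI base units: W = 1238 N, H = 7.432e+09 Pa, K = 2.339e-06.
Wear rate dV/dL = K·W/H, so: 2.339e-06 · 1238 / 7.432e+09 = 3.896e-13 m³/m.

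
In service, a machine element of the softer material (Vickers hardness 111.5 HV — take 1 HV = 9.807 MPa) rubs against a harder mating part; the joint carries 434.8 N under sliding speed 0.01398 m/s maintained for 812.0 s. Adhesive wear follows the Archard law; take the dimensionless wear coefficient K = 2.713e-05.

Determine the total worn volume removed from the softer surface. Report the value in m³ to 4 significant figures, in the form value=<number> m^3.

value=1.225e-10 m^3

The intermediates appear rounded; each operation runs at full float precision. Rounded just once: four significant digits.
Convert: Sliding distance L = v·t = 0.01398 m/s × 812.0 s = 11.35 m.
Convert: Hardness H = 111.5 HV × 9.807 MPa/HV = 1093 MPa = 1.093e+09 Pa.
SI base units throughout: W = 434.8 N, H = 1.093e+09 Pa, K = 2.713e-05.
The Archard volume V = K·W·L/H = 2.713e-05 · 434.8 · 11.35 / 1.093e+09 = 1.225e-10 m³.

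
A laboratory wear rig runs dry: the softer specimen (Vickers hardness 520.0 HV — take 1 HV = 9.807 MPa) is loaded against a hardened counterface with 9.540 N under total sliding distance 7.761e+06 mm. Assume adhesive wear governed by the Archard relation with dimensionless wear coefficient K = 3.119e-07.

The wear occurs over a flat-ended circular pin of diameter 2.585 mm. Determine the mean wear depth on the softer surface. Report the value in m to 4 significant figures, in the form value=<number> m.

value=8.628e-07 m

Each operation maintains full precision. Intermediates are displayed rounded — rounded once at the end: 4 significant digits.
Path length L = 7.761e+06 mm = 7761 m.
Hardness H = 520.0 HV × 9.807 MPa/HV = 5100 MPa = 5.100e+09 Pa.
Pin diameter d = 2.585 mm = 0.002585 m. Contact area A = π·d²/4 = π·(0.002585 m)²/4 = 5.248e-06 m².
In SI base units: W = 9.540 N, H = 5.100e+09 Pa, K = 3.119e-07.
The Archard volume V = K·W·L/H = 3.119e-07 · 9.540 · 7761 / 5.100e+09 = 4.528e-12 m³.
Wear depth h = V/A = 4.528e-12 / 5.248e-06 = 8.628e-07 m.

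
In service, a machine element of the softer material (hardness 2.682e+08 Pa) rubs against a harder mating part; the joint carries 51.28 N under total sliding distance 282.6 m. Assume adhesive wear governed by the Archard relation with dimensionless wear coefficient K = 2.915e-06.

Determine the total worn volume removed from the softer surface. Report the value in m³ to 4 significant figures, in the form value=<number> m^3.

Intermediate values are displayed rounded. The algebra carries exact precision; a single final rounding to 4 significant figures.
Expressed in SI base units: W = 51.28 N, H = 2.682e+08 Pa, K = 2.915e-06.
Worn volume V = K·W·L/H = 2.915e-06 · 51.28 · 282.6 / 2.682e+08 = 1.575e-10 m³.

value=1.575e-10 m^3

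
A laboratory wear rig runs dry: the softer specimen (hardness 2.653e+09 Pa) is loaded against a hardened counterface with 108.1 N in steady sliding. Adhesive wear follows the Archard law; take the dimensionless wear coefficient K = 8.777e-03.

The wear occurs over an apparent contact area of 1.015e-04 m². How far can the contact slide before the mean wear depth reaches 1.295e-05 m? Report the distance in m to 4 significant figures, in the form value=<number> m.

value=3.675 m

Every step keeps full float precision; the intermediates are displayed rounded, and rounded once at the end to four significant figures.
SI base units throughout: W = 108.1 N, H = 2.653e+09 Pa, K = 8.777e-03.
Wearable volume V_lim = h_lim·A = 1.295e-05 · 1.015e-04 = 1.314e-09 m³.
Sliding life L = V_lim·H/(K·W) = 1.314e-09 · 2.653e+09 / (8.777e-03 · 108.1) = 3.675 m.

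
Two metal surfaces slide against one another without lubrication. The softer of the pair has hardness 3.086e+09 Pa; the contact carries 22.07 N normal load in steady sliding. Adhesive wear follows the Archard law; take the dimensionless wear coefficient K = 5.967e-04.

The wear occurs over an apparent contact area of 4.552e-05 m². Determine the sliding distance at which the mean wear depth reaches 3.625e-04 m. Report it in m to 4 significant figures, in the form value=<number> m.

The intermediates appear rounded; the algebra carries full float precision, and one last rounding: four significant digits.
In SI base units, W = 22.07 N, H = 3.086e+09 Pa, K = 5.967e-04.
Volume at the limit: V_lim = h_lim·A = 3.625e-04 · 4.552e-05 = 1.650e-08 m³.
Inverting, life L = V_lim·H/(K·W) = 1.650e-08 · 3.086e+09 / (5.967e-04 · 22.07) = 3867 m.

value=3867 m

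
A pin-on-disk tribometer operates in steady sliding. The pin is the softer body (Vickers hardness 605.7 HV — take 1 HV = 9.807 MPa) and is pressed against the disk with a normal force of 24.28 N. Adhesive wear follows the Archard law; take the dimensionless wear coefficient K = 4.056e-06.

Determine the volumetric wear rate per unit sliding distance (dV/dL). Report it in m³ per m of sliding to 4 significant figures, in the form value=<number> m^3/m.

The algebra holds exact precision; the intermediates are shown rounded. Rounded just once: 4 significant figures.
Convert: Hardness H = 605.7 HV × 9.807 MPa/HV = 5940 MPa = 5.940e+09 Pa.
In SI base units: W = 24.28 N, H = 5.940e+09 Pa, K = 4.056e-06.
Volumetric rate dV/dL = K·W/H (no L dependence): 4.056e-06 · 24.28 / 5.940e+09 = 1.658e-14 m³/m.

value=1.658e-14 m^3/m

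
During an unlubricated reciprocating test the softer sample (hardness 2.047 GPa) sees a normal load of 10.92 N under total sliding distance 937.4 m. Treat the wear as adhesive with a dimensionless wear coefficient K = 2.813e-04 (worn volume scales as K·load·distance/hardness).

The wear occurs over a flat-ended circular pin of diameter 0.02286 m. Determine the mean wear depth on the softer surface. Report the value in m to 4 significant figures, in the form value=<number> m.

Intermediates appear rounded, and all arithmetic maintains exact precision — one last rounding to 4 significant digits.
Hardness H = 2.047 GPa = 2.047e+09 Pa.
Contact area A = π·d²/4 = π·(0.02286 m)²/4 = 4.104e-04 m².
Collected in SI base units: W = 10.92 N, H = 2.047e+09 Pa, K = 2.813e-04.
Archard relation: V = K·W·L/H = 2.813e-04 · 10.92 · 937.4 / 2.047e+09 = 1.407e-09 m³.
Mean depth h = V/A = 1.407e-09 / 4.104e-04 = 3.427e-06 m.

value=3.427e-06 m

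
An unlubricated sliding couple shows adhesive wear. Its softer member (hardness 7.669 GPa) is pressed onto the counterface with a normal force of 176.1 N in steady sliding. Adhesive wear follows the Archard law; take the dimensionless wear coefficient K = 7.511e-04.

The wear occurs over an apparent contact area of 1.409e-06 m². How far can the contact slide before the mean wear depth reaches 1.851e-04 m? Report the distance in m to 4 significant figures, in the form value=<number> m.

value=15.12 m

Intermediate values are displayed rounded. The algebra keeps exact precision; one last rounding, at four significant digits.
Hardness H = 7.669 GPa = 7.669e+09 Pa.
Working in SI base units: W = 176.1 N, H = 7.669e+09 Pa, K = 7.511e-04.
Allowed volume V_lim = h_lim·A = 1.851e-04 · 1.409e-06 = 2.608e-10 m³.
Thus life L = V_lim·H/(K·W) = 2.608e-10 · 7.669e+09 / (7.511e-04 · 176.1) = 15.12 m.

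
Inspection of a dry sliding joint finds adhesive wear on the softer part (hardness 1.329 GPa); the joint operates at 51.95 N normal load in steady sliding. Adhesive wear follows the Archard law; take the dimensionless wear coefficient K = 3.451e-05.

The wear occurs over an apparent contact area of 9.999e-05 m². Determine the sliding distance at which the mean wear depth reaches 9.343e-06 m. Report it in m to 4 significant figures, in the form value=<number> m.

Intermediate values are displayed rounded; all working math holds exact precision — a lone final rounding to 4 significant figures.
Hardness H = 1.329 GPa = 1.329e+09 Pa.
SI base units throughout: W = 51.95 N, H = 1.329e+09 Pa, K = 3.451e-05.
Limit volume V_lim = h_lim·A = 9.343e-06 · 9.999e-05 = 9.342e-10 m³.
Sliding life L = V_lim·H/(K·W) = 9.342e-10 · 1.329e+09 / (3.451e-05 · 51.95) = 692.5 m.

value=692.5 m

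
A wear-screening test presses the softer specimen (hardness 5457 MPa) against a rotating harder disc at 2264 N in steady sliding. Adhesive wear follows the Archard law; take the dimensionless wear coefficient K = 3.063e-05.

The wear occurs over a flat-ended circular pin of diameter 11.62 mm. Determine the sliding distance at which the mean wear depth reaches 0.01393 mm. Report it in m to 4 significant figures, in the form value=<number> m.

Quoted intermediates are rounded, and the algebra holds exact precision. Rounded once at the end: 4 significant digits.
Convert: Hardness H = 5457 MPa = 5.457e+09 Pa.
Convert: Pin diameter d = 11.62 mm = 0.01162 m. Contact area A = π·d²/4 = π·(0.01162 m)²/4 = 1.060e-04 m².
Convert: Depth limit h_lim = 0.01393 mm = 1.393e-05 m.
Working in SI base units: W = 2264 N, H = 5.457e+09 Pa, K = 3.063e-05.
Volume at the limit: V_lim = h_lim·A = 1.393e-05 · 1.060e-04 = 1.477e-09 m³.
So the life L = V_lim·H/(K·W) = 1.477e-09 · 5.457e+09 / (3.063e-05 · 2264) = 116.2 m.

value=116.2 m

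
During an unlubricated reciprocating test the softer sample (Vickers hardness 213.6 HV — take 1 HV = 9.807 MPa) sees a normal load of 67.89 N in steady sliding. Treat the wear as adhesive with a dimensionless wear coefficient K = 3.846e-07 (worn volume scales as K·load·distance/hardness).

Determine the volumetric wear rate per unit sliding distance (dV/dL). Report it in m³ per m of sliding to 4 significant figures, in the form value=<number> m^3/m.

value=1.246e-14 m^3/m

Intermediate values are printed rounded, and each operation runs at exact precision, and one final rounding, at 4 significant digits.
Convert: Hardness H = 213.6 HV × 9.807 MPa/HV = 2095 MPa = 2.095e+09 Pa.
In SI base units, W = 67.89 N, H = 2.095e+09 Pa, K = 3.846e-07.
The wear rate dV/dL = K·W/H — distance-free: 3.846e-07 · 67.89 / 2.095e+09 = 1.246e-14 m³/m.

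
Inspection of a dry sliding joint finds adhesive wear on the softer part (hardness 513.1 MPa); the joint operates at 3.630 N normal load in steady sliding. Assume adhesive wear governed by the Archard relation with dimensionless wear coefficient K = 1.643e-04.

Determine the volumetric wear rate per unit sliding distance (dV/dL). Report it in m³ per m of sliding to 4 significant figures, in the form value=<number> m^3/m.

The computation holds full precision; the intermediates are displayed rounded, and rounded just once, at four significant digits.
Convert: Hardness H = 513.1 MPa = 5.131e+08 Pa.
Working in SI base units: W = 3.630 N, H = 5.131e+08 Pa, K = 1.643e-04.
Rate of wear dV/dL = K·W/H, so: 1.643e-04 · 3.630 / 5.131e+08 = 1.162e-12 m³/m.

value=1.162e-12 m^3/m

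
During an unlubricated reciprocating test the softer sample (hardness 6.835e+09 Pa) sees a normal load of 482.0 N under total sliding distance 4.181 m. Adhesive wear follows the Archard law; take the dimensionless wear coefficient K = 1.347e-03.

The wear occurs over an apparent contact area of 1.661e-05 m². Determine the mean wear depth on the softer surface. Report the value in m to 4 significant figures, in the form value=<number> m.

value=2.391e-05 m

The intermediates are printed rounded, and each operation carries full precision; one final rounding, at 4 significant digits.
SI base units throughout: W = 482.0 N, H = 6.835e+09 Pa, K = 1.347e-03.
Archard volume V = K·W·L/H = 1.347e-03 · 482.0 · 4.181 / 6.835e+09 = 3.972e-10 m³.
Mean wear depth h = V/A = 3.972e-10 / 1.661e-05 = 2.391e-05 m.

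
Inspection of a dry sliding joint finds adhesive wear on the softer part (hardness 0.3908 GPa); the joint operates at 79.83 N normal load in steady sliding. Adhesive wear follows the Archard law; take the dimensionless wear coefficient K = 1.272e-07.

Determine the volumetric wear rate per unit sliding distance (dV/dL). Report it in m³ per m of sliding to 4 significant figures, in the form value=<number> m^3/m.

All arithmetic keeps full precision — intermediates are displayed rounded, and one last rounding to four significant figures.
Hardness H = 0.3908 GPa = 3.908e+08 Pa.
Collected in SI base units: W = 79.83 N, H = 3.908e+08 Pa, K = 1.272e-07.
Rate of wear dV/dL = K·W/H: 1.272e-07 · 79.83 / 3.908e+08 = 2.598e-14 m³/m.

value=2.598e-14 m^3/m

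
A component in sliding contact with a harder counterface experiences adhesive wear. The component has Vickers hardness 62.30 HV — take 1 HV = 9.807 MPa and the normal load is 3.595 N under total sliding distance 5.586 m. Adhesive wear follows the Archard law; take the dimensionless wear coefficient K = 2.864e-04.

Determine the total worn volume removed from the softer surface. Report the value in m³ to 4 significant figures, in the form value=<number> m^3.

The intermediates are shown rounded — every step carries full precision, and one last rounding, at 4 significant digits.
Convert: Hardness H = 62.30 HV × 9.807 MPa/HV = 611.0 MPa = 6.110e+08 Pa.
In SI base units: W = 3.595 N, H = 6.110e+08 Pa, K = 2.864e-04.
Archard volume V = K·W·L/H = 2.864e-04 · 3.595 · 5.586 / 6.110e+08 = 9.413e-12 m³.

value=9.413e-12 m^3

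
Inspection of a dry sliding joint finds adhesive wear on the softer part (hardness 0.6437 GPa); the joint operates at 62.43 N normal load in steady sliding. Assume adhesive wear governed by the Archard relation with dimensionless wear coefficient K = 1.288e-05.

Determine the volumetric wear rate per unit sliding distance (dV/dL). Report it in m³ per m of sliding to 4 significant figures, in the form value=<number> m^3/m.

value=1.249e-12 m^3/m

The algebra keeps full precision. Printed values are rounded; one last rounding: four significant digits.
Hardness H = 0.6437 GPa = 6.437e+08 Pa.
In SI base units, W = 62.43 N, H = 6.437e+08 Pa, K = 1.288e-05.
Volumetric rate dV/dL = K·W/H, so: 1.288e-05 · 62.43 / 6.437e+08 = 1.249e-12 m³/m.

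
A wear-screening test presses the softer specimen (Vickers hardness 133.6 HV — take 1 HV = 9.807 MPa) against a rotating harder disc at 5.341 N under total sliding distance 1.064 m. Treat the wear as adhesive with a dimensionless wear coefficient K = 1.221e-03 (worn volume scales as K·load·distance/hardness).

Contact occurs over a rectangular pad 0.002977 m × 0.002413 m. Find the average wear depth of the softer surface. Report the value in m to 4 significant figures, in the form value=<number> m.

Intermediate values are displayed rounded; all arithmetic maintains full precision, and a single final rounding: 4 significant figures.
Hardness H = 133.6 HV × 9.807 MPa/HV = 1310 MPa = 1.310e+09 Pa.
Contact area A = 0.002977 m × 0.002413 m = 7.184e-06 m².
As SI base values: W = 5.341 N, H = 1.310e+09 Pa, K = 1.221e-03.
Archard relation: V = K·W·L/H = 1.221e-03 · 5.341 · 1.064 / 1.310e+09 = 5.296e-12 m³.
Depth h = V/A = 5.296e-12 / 7.184e-06 = 7.372e-07 m.

value=7.372e-07 m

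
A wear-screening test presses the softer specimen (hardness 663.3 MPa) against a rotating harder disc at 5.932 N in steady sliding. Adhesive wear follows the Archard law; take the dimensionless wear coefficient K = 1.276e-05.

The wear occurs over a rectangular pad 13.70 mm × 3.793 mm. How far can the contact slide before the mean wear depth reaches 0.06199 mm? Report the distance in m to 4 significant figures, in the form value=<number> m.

value=2.823e+04 m

The intermediates appear rounded, and the computation carries exact precision, and rounded just once: four significant digits.
Hardness H = 663.3 MPa = 6.633e+08 Pa.
Pad sides 13.70 mm × 3.793 mm = 0.01370 m × 0.003793 m. Contact area A = 0.01370 m × 0.003793 m = 5.196e-05 m².
Depth limit h_lim = 0.06199 mm = 6.199e-05 m.
In SI base units: W = 5.932 N, H = 6.633e+08 Pa, K = 1.276e-05.
Wearable volume V_lim = h_lim·A = 6.199e-05 · 5.196e-05 = 3.221e-09 m³.
Sliding life L = V_lim·H/(K·W) = 3.221e-09 · 6.633e+08 / (1.276e-05 · 5.932) = 2.823e+04 m.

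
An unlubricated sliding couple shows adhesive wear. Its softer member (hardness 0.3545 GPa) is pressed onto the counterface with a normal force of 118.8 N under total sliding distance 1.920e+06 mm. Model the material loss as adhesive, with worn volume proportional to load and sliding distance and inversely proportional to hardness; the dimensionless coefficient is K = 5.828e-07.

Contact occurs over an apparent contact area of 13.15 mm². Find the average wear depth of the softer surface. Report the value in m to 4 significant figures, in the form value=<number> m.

The intermediates are displayed rounded; all arithmetic keeps full float precision; rounded just once, at 4 significant figures.
Sliding distance L = 1.920e+06 mm = 1920 m.
Hardness H = 0.3545 GPa = 3.545e+08 Pa.
Contact area A = 13.15 mm² = 1.315e-05 m².
Working in SI base units: W = 118.8 N, H = 3.545e+08 Pa, K = 5.828e-07.
Volume removed: V = K·W·L/H = 5.828e-07 · 118.8 · 1920 / 3.545e+08 = 3.750e-10 m³.
Average depth h = V/A = 3.750e-10 / 1.315e-05 = 2.852e-05 m.

value=2.852e-05 m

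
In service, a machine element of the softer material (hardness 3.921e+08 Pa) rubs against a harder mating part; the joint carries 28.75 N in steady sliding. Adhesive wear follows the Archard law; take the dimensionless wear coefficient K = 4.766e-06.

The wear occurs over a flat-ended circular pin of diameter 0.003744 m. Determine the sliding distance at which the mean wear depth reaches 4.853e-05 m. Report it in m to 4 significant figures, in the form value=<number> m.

Each operation keeps full precision, and quoted intermediates are rounded; rounded once at the end: four significant digits.
Convert: Contact area A = π·d²/4 = π·(0.003744 m)²/4 = 1.101e-05 m².
Working in SI base units: W = 28.75 N, H = 3.921e+08 Pa, K = 4.766e-06.
Permissible volume V_lim = h_lim·A = 4.853e-05 · 1.101e-05 = 5.343e-10 m³.
Inverting, life L = V_lim·H/(K·W) = 5.343e-10 · 3.921e+08 / (4.766e-06 · 28.75) = 1529 m.

value=1529 m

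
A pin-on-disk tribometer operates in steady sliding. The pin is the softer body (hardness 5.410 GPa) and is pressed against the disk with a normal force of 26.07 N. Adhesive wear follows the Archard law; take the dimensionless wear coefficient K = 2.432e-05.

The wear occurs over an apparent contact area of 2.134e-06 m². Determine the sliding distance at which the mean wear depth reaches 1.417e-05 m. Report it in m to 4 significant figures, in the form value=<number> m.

The algebra keeps full precision, and intermediates are printed rounded; one final rounding, at 4 significant figures.
Convert: Hardness H = 5.410 GPa = 5.410e+09 Pa.
Collected in SI base units: W = 26.07 N, H = 5.410e+09 Pa, K = 2.432e-05.
Wearable volume V_lim = h_lim·A = 1.417e-05 · 2.134e-06 = 3.024e-11 m³.
Life L = V_lim·H/(K·W) = 3.024e-11 · 5.410e+09 / (2.432e-05 · 26.07) = 258.0 m.

value=258.0 m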